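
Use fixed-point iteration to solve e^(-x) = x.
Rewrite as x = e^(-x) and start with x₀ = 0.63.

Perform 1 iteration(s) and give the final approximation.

Equation: e^(-x) = x
Fixed-point form: x = e^(-x)
x₀ = 0.63

x_1 = g(0.630000) = 0.532592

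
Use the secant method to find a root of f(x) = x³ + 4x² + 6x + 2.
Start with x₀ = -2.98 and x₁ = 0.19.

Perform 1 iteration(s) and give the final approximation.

f(x) = x³ + 4x² + 6x + 2
x₀ = -2.98, x₁ = 0.19

Secant formula: x_{n+1} = x_n - f(x_n)(x_n - x_{n-1})/(f(x_n) - f(x_{n-1}))

Iteration 1:
  f(-2.980000) = -6.821992
  f(0.190000) = 3.291259
  x_2 = 0.190000 - 3.291259×(0.190000 - (-2.980000))/(3.291259 - (-6.821992))
       = -0.841646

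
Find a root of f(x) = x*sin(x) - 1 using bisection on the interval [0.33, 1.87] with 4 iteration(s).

f(x) = x*sin(x) - 1
Initial interval: [0.33, 1.87]

Iteration 1:
  c_1 = (0.330000 + 1.870000)/2 = 1.100000
  f(c_1) = f(1.100000) = -0.019672
  f(a) × f(c) ≥ 0, new interval: [1.100000, 1.870000]
Iteration 2:
  c_2 = (1.100000 + 1.870000)/2 = 1.485000
  f(c_2) = f(1.485000) = 0.479538
  f(a) × f(c) < 0, new interval: [1.100000, 1.485000]
Iteration 3:
  c_3 = (1.100000 + 1.485000)/2 = 1.292500
  f(c_3) = f(1.292500) = 0.242771
  f(a) × f(c) < 0, new interval: [1.100000, 1.292500]
Iteration 4:
  c_4 = (1.100000 + 1.292500)/2 = 1.196250
  f(c_4) = f(1.196250) = 0.113318
  f(a) × f(c) < 0, new interval: [1.100000, 1.196250]

After 4 iteration(s), the approximation is c_4 = 1.196250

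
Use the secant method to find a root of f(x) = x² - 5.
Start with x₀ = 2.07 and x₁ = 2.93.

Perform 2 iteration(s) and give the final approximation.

f(x) = x² - 5
x₀ = 2.07, x₁ = 2.93

Secant formula: x_{n+1} = x_n - f(x_n)(x_n - x_{n-1})/(f(x_n) - f(x_{n-1}))

Iteration 1:
  f(2.070000) = -0.715100
  f(2.930000) = 3.584900
  x_2 = 2.930000 - 3.584900×(2.930000 - 2.070000)/(3.584900 - (-0.715100))
       = 2.213020
Iteration 2:
  f(2.930000) = 3.584900
  f(2.213020) = -0.102542
  x_3 = 2.213020 - (-0.102542)×(2.213020 - 2.930000)/(-0.102542 - 3.584900)
       = 2.232958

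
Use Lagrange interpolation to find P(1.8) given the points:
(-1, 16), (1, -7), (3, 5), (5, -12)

Lagrange interpolation formula:
P(x) = Σ yᵢ × Lᵢ(x)
where Lᵢ(x) = Π_{j≠i} (x - xⱼ)/(xᵢ - xⱼ)

L_0(1.8) = (1.8 - 1)/(-1 - 1) × (1.8 - 3)/(-1 - 3) × (1.8 - 5)/(-1 - 5) = -0.064000
L_1(1.8) = (1.8 - (-1))/(1 - (-1)) × (1.8 - 3)/(1 - 3) × (1.8 - 5)/(1 - 5) = 0.672000
L_2(1.8) = (1.8 - (-1))/(3 - (-1)) × (1.8 - 1)/(3 - 1) × (1.8 - 5)/(3 - 5) = 0.448000
L_3(1.8) = (1.8 - (-1))/(5 - (-1)) × (1.8 - 1)/(5 - 1) × (1.8 - 3)/(5 - 3) = -0.056000

P(1.8) = 16×L_0(1.8) + (-7)×L_1(1.8) + 5×L_2(1.8) + (-12)×L_3(1.8)
P(1.8) = -2.816000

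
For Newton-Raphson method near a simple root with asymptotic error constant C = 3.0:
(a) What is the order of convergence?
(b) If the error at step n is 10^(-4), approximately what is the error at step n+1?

(a) Newton-Raphson has quadratic (order 2) convergence near simple roots.
    This means |e_{n+1}| ≈ C|e_n|².

(b) With |e_n| = 10^(-4) and C = 3.0:
    |e_{n+1}| ≈ 3.0 × (10^(-4))² = 3.0 × 10^(-8)

(a) 2 (quadratic); (b) |e_{n+1}| ≈ 3.000e-08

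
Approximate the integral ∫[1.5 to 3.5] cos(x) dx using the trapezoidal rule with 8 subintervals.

f(x) = cos(x)
a = 1.5, b = 3.5, n = 8
h = (b - a)/n = 0.250000

Trapezoidal rule: (h/2)[f(x₀) + 2f(x₁) + 2f(x₂) + ... + f(xₙ)]

x_0 = 1.5000, f(x_0) = 0.070737, coefficient = 1
x_1 = 1.7500, f(x_1) = -0.178246, coefficient = 2
x_2 = 2.0000, f(x_2) = -0.416147, coefficient = 2
x_3 = 2.2500, f(x_3) = -0.628174, coefficient = 2
x_4 = 2.5000, f(x_4) = -0.801144, coefficient = 2
x_5 = 2.7500, f(x_5) = -0.924302, coefficient = 2
x_6 = 3.0000, f(x_6) = -0.989992, coefficient = 2
x_7 = 3.2500, f(x_7) = -0.994130, coefficient = 2
x_8 = 3.5000, f(x_8) = -0.936457, coefficient = 1

I ≈ (0.250000/2) × -10.729989 = -1.341249
Exact value: -1.348278
Error: 0.007030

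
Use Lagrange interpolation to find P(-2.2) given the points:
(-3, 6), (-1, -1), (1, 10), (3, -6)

Lagrange interpolation formula:
P(x) = Σ yᵢ × Lᵢ(x)
where Lᵢ(x) = Π_{j≠i} (x - xⱼ)/(xᵢ - xⱼ)

L_0(-2.2) = (-2.2 - (-1))/(-3 - (-1)) × (-2.2 - 1)/(-3 - 1) × (-2.2 - 3)/(-3 - 3) = 0.416000
L_1(-2.2) = (-2.2 - (-3))/(-1 - (-3)) × (-2.2 - 1)/(-1 - 1) × (-2.2 - 3)/(-1 - 3) = 0.832000
L_2(-2.2) = (-2.2 - (-3))/(1 - (-3)) × (-2.2 - (-1))/(1 - (-1)) × (-2.2 - 3)/(1 - 3) = -0.312000
L_3(-2.2) = (-2.2 - (-3))/(3 - (-3)) × (-2.2 - (-1))/(3 - (-1)) × (-2.2 - 1)/(3 - 1) = 0.064000

P(-2.2) = 6×L_0(-2.2) + (-1)×L_1(-2.2) + 10×L_2(-2.2) + (-6)×L_3(-2.2)
P(-2.2) = -1.840000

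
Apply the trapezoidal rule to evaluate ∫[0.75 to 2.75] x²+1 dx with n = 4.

f(x) = x²+1
a = 0.75, b = 2.75, n = 4
h = (b - a)/n = 0.500000

Trapezoidal rule: (h/2)[f(x₀) + 2f(x₁) + 2f(x₂) + ... + f(xₙ)]

x_0 = 0.7500, f(x_0) = 1.562500, coefficient = 1
x_1 = 1.2500, f(x_1) = 2.562500, coefficient = 2
x_2 = 1.7500, f(x_2) = 4.062500, coefficient = 2
x_3 = 2.2500, f(x_3) = 6.062500, coefficient = 2
x_4 = 2.7500, f(x_4) = 8.562500, coefficient = 1

I ≈ (0.500000/2) × 35.500000 = 8.875000
Exact value: 8.791667
Error: 0.083333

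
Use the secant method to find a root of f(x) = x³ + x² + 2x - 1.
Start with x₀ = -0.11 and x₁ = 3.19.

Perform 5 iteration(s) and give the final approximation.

f(x) = x³ + x² + 2x - 1
x₀ = -0.11, x₁ = 3.19

Secant formula: x_{n+1} = x_n - f(x_n)(x_n - x_{n-1})/(f(x_n) - f(x_{n-1}))

Iteration 1:
  f(-0.110000) = -1.209231
  f(3.190000) = 48.017859
  x_2 = 3.190000 - 48.017859×(3.190000 - (-0.110000))/(48.017859 - (-1.209231))
       = -0.028938
Iteration 2:
  f(3.190000) = 48.017859
  f(-0.028938) = -1.057062
  x_3 = -0.028938 - (-1.057062)×(-0.028938 - 3.190000)/(-1.057062 - 48.017859)
       = 0.040397
Iteration 3:
  f(-0.028938) = -1.057062
  f(0.040397) = -0.917507
  x_4 = 0.040397 - (-0.917507)×(0.040397 - (-0.028938))/(-0.917507 - (-1.057062))
       = 0.496243
Iteration 4:
  f(0.040397) = -0.917507
  f(0.496243) = 0.360945
  x_5 = 0.496243 - 0.360945×(0.496243 - 0.040397)/(0.360945 - (-0.917507))
       = 0.367544
Iteration 5:
  f(0.496243) = 0.360945
  f(0.367544) = -0.080173
  x_6 = 0.367544 - (-0.080173)×(0.367544 - 0.496243)/(-0.080173 - 0.360945)
       = 0.390935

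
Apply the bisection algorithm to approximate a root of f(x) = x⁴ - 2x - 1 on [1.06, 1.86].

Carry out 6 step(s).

f(x) = x⁴ - 2x - 1
Initial interval: [1.06, 1.86]

Iteration 1:
  c_1 = (1.060000 + 1.860000)/2 = 1.460000
  f(c_1) = f(1.460000) = 0.623719
  f(a) × f(c) < 0, new interval: [1.060000, 1.460000]
Iteration 2:
  c_2 = (1.060000 + 1.460000)/2 = 1.260000
  f(c_2) = f(1.260000) = -0.999526
  f(a) × f(c) ≥ 0, new interval: [1.260000, 1.460000]
Iteration 3:
  c_3 = (1.260000 + 1.460000)/2 = 1.360000
  f(c_3) = f(1.360000) = -0.298980
  f(a) × f(c) ≥ 0, new interval: [1.360000, 1.460000]
Iteration 4:
  c_4 = (1.360000 + 1.460000)/2 = 1.410000
  f(c_4) = f(1.410000) = 0.132542
  f(a) × f(c) < 0, new interval: [1.360000, 1.410000]
Iteration 5:
  c_5 = (1.360000 + 1.410000)/2 = 1.385000
  f(c_5) = f(1.385000) = -0.090413
  f(a) × f(c) ≥ 0, new interval: [1.385000, 1.410000]
Iteration 6:
  c_6 = (1.385000 + 1.410000)/2 = 1.397500
  f(c_6) = f(1.397500) = 0.019233
  f(a) × f(c) < 0, new interval: [1.385000, 1.397500]

After 6 iteration(s), the approximation is c_6 = 1.397500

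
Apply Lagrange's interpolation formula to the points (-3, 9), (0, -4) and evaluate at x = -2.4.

Lagrange interpolation formula:
P(x) = Σ yᵢ × Lᵢ(x)
where Lᵢ(x) = Π_{j≠i} (x - xⱼ)/(xᵢ - xⱼ)

L_0(-2.4) = (-2.4 - 0)/(-3 - 0) = 0.800000
L_1(-2.4) = (-2.4 - (-3))/(0 - (-3)) = 0.200000

P(-2.4) = 9×L_0(-2.4) + (-4)×L_1(-2.4)
P(-2.4) = 6.400000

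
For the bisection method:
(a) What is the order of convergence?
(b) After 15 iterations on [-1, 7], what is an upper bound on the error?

(a) Bisection has linear (order 1) convergence; the error is halved each step.

(b) Error bound = (b-a)/2^n = (7 - (-1))/2^{15}
    = 8/2^{15}

(a) 1 (linear); (b) error ≤ 2.44e-04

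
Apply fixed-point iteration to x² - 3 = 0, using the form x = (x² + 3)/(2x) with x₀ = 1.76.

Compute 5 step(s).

Equation: x² - 3 = 0
Fixed-point form: x = (x² + 3)/(2x)
x₀ = 1.76

x_1 = g(1.760000) = 1.732273
x_2 = g(1.732273) = 1.732051
x_3 = g(1.732051) = 1.732051
x_4 = g(1.732051) = 1.732051
x_5 = g(1.732051) = 1.732051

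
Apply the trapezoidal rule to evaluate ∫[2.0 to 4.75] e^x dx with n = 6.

f(x) = e^x
a = 2.0, b = 4.75, n = 6
h = (b - a)/n = 0.458333

Trapezoidal rule: (h/2)[f(x₀) + 2f(x₁) + 2f(x₂) + ... + f(xₙ)]

x_0 = 2.0000, f(x_0) = 7.389056, coefficient = 1
x_1 = 2.4583, f(x_1) = 11.685320, coefficient = 2
x_2 = 2.9167, f(x_2) = 18.479586, coefficient = 2
x_3 = 3.3750, f(x_3) = 29.224284, coefficient = 2
x_4 = 3.8333, f(x_4) = 46.216336, coefficient = 2
x_5 = 4.2917, f(x_5) = 73.088181, coefficient = 2
x_6 = 4.7500, f(x_6) = 115.584285, coefficient = 1

I ≈ (0.458333/2) × 480.360754 = 110.082673
Exact value: 108.195228
Error: 1.887444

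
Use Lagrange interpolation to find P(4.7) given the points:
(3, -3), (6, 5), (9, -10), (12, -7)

Lagrange interpolation formula:
P(x) = Σ yᵢ × Lᵢ(x)
where Lᵢ(x) = Π_{j≠i} (x - xⱼ)/(xᵢ - xⱼ)

L_0(4.7) = (4.7 - 6)/(3 - 6) × (4.7 - 9)/(3 - 9) × (4.7 - 12)/(3 - 12) = 0.251895
L_1(4.7) = (4.7 - 3)/(6 - 3) × (4.7 - 9)/(6 - 9) × (4.7 - 12)/(6 - 12) = 0.988204
L_2(4.7) = (4.7 - 3)/(9 - 3) × (4.7 - 6)/(9 - 6) × (4.7 - 12)/(9 - 12) = -0.298759
L_3(4.7) = (4.7 - 3)/(12 - 3) × (4.7 - 6)/(12 - 6) × (4.7 - 9)/(12 - 9) = 0.058660

P(4.7) = (-3)×L_0(4.7) + 5×L_1(4.7) + (-10)×L_2(4.7) + (-7)×L_3(4.7)
P(4.7) = 6.762302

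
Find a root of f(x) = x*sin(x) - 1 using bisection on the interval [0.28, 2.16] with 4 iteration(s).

f(x) = x*sin(x) - 1
Initial interval: [0.28, 2.16]

Iteration 1:
  c_1 = (0.280000 + 2.160000)/2 = 1.220000
  f(c_1) = f(1.220000) = 0.145701
  f(a) × f(c) < 0, new interval: [0.280000, 1.220000]
Iteration 2:
  c_2 = (0.280000 + 1.220000)/2 = 0.750000
  f(c_2) = f(0.750000) = -0.488771
  f(a) × f(c) ≥ 0, new interval: [0.750000, 1.220000]
Iteration 3:
  c_3 = (0.750000 + 1.220000)/2 = 0.985000
  f(c_3) = f(0.985000) = -0.179227
  f(a) × f(c) ≥ 0, new interval: [0.985000, 1.220000]
Iteration 4:
  c_4 = (0.985000 + 1.220000)/2 = 1.102500
  f(c_4) = f(1.102500) = -0.016197
  f(a) × f(c) ≥ 0, new interval: [1.102500, 1.220000]

After 4 iteration(s), the approximation is c_4 = 1.102500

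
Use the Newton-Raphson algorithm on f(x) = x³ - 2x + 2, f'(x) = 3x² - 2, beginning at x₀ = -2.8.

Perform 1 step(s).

f(x) = x³ - 2x + 2
f'(x) = 3x² - 2
x₀ = -2.8

Newton-Raphson formula: x_{n+1} = x_n - f(x_n)/f'(x_n)

Iteration 1:
  f(-2.800000) = -14.352000
  f'(-2.800000) = 21.520000
  x_1 = -2.800000 - (-14.352000)/21.520000 = -2.133086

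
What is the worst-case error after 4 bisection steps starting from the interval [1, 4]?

Bisection error bound: |error| ≤ (b-a)/2^n
|error| ≤ (4 - 1)/2^4 = 3/2^4
|error| ≤ 0.1875000000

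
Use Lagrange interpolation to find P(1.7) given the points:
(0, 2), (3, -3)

Lagrange interpolation formula:
P(x) = Σ yᵢ × Lᵢ(x)
where Lᵢ(x) = Π_{j≠i} (x - xⱼ)/(xᵢ - xⱼ)

L_0(1.7) = (1.7 - 3)/(0 - 3) = 0.433333
L_1(1.7) = (1.7 - 0)/(3 - 0) = 0.566667

P(1.7) = 2×L_0(1.7) + (-3)×L_1(1.7)
P(1.7) = -0.833333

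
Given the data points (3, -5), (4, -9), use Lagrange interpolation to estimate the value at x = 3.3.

Lagrange interpolation formula:
P(x) = Σ yᵢ × Lᵢ(x)
where Lᵢ(x) = Π_{j≠i} (x - xⱼ)/(xᵢ - xⱼ)

L_0(3.3) = (3.3 - 4)/(3 - 4) = 0.700000
L_1(3.3) = (3.3 - 3)/(4 - 3) = 0.300000

P(3.3) = (-5)×L_0(3.3) + (-9)×L_1(3.3)
P(3.3) = -6.200000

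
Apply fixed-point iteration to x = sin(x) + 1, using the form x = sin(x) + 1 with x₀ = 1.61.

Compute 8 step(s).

Equation: x = sin(x) + 1
Fixed-point form: x = sin(x) + 1
x₀ = 1.61

x_1 = g(1.610000) = 1.999232
x_2 = g(1.999232) = 1.909617
x_3 = g(1.909617) = 1.943147
x_4 = g(1.943147) = 1.931475
x_5 = g(1.931475) = 1.935658
x_6 = g(1.935658) = 1.934173
x_7 = g(1.934173) = 1.934702
x_8 = g(1.934702) = 1.934514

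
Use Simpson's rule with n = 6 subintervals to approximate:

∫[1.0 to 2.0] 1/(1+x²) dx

f(x) = 1/(1+x²)
a = 1.0, b = 2.0, n = 6
h = (b - a)/n = 0.166667

Simpson's rule: (h/3)[f(x₀) + 4f(x₁) + 2f(x₂) + ... + f(xₙ)]

x_0 = 1.0000, f(x_0) = 0.500000, coefficient = 1
x_1 = 1.1667, f(x_1) = 0.423529, coefficient = 4
x_2 = 1.3333, f(x_2) = 0.360000, coefficient = 2
x_3 = 1.5000, f(x_3) = 0.307692, coefficient = 4
x_4 = 1.6667, f(x_4) = 0.264706, coefficient = 2
x_5 = 1.8333, f(x_5) = 0.229299, coefficient = 4
x_6 = 2.0000, f(x_6) = 0.200000, coefficient = 1

I ≈ (0.166667/3) × 5.791496 = 0.321750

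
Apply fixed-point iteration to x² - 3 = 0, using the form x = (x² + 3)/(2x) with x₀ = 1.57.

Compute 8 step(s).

Equation: x² - 3 = 0
Fixed-point form: x = (x² + 3)/(2x)
x₀ = 1.57

x_1 = g(1.570000) = 1.740414
x_2 = g(1.740414) = 1.732071
x_3 = g(1.732071) = 1.732051
x_4 = g(1.732051) = 1.732051
x_5 = g(1.732051) = 1.732051
x_6 = g(1.732051) = 1.732051
x_7 = g(1.732051) = 1.732051
x_8 = g(1.732051) = 1.732051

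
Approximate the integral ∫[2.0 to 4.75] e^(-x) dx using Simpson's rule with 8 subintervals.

f(x) = e^(-x)
a = 2.0, b = 4.75, n = 8
h = (b - a)/n = 0.343750

Simpson's rule: (h/3)[f(x₀) + 4f(x₁) + 2f(x₂) + ... + f(xₙ)]

x_0 = 2.0000, f(x_0) = 0.135335, coefficient = 1
x_1 = 2.3438, f(x_1) = 0.095967, coefficient = 4
x_2 = 2.6875, f(x_2) = 0.068051, coefficient = 2
x_3 = 3.0312, f(x_3) = 0.048255, coefficient = 4
x_4 = 3.3750, f(x_4) = 0.034218, coefficient = 2
x_5 = 3.7188, f(x_5) = 0.024264, coefficient = 4
x_6 = 4.0625, f(x_6) = 0.017206, coefficient = 2
x_7 = 4.4062, f(x_7) = 0.012201, coefficient = 4
x_8 = 4.7500, f(x_8) = 0.008652, coefficient = 1

I ≈ (0.343750/3) × 1.105687 = 0.126693
Exact value: 0.126684
Error: 0.000010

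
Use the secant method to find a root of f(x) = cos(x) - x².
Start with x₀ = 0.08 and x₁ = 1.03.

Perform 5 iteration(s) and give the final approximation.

f(x) = cos(x) - x²
x₀ = 0.08, x₁ = 1.03

Secant formula: x_{n+1} = x_n - f(x_n)(x_n - x_{n-1})/(f(x_n) - f(x_{n-1}))

Iteration 1:
  f(0.080000) = 0.990402
  f(1.030000) = -0.546081
  x_2 = 1.030000 - (-0.546081)×(1.030000 - 0.080000)/(-0.546081 - 0.990402)
       = 0.692361
Iteration 2:
  f(1.030000) = -0.546081
  f(0.692361) = 0.290378
  x_3 = 0.692361 - 0.290378×(0.692361 - 1.030000)/(0.290378 - (-0.546081))
       = 0.809573
Iteration 3:
  f(0.692361) = 0.290378
  f(0.809573) = 0.034400
  x_4 = 0.809573 - 0.034400×(0.809573 - 0.692361)/(0.034400 - 0.290378)
       = 0.825324
Iteration 4:
  f(0.809573) = 0.034400
  f(0.825324) = -0.002842
  x_5 = 0.825324 - (-0.002842)×(0.825324 - 0.809573)/(-0.002842 - 0.034400)
       = 0.824122
Iteration 5:
  f(0.825324) = -0.002842
  f(0.824122) = 0.000023
  x_6 = 0.824122 - 0.000023×(0.824122 - 0.825324)/(0.000023 - (-0.002842))
       = 0.824132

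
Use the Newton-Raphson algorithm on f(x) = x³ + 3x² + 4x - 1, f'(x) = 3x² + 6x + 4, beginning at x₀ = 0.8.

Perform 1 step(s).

f(x) = x³ + 3x² + 4x - 1
f'(x) = 3x² + 6x + 4
x₀ = 0.8

Newton-Raphson formula: x_{n+1} = x_n - f(x_n)/f'(x_n)

Iteration 1:
  f(0.800000) = 4.632000
  f'(0.800000) = 10.720000
  x_1 = 0.800000 - 4.632000/10.720000 = 0.367910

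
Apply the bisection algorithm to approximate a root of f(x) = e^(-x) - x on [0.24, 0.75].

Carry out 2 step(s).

f(x) = e^(-x) - x
Initial interval: [0.24, 0.75]

Iteration 1:
  c_1 = (0.240000 + 0.750000)/2 = 0.495000
  f(c_1) = f(0.495000) = 0.114571
  f(a) × f(c) ≥ 0, new interval: [0.495000, 0.750000]
Iteration 2:
  c_2 = (0.495000 + 0.750000)/2 = 0.622500
  f(c_2) = f(0.622500) = -0.085899
  f(a) × f(c) < 0, new interval: [0.495000, 0.622500]

After 2 iteration(s), the approximation is c_2 = 0.622500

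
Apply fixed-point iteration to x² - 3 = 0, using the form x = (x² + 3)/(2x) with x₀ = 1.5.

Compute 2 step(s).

Equation: x² - 3 = 0
Fixed-point form: x = (x² + 3)/(2x)
x₀ = 1.5

x_1 = g(1.500000) = 1.750000
x_2 = g(1.750000) = 1.732143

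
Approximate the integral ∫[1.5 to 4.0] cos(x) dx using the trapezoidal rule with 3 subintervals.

f(x) = cos(x)
a = 1.5, b = 4.0, n = 3
h = (b - a)/n = 0.833333

Trapezoidal rule: (h/2)[f(x₀) + 2f(x₁) + 2f(x₂) + ... + f(xₙ)]

x_0 = 1.5000, f(x_0) = 0.070737, coefficient = 1
x_1 = 2.3333, f(x_1) = -0.690758, coefficient = 2
x_2 = 3.1667, f(x_2) = -0.999686, coefficient = 2
x_3 = 4.0000, f(x_3) = -0.653644, coefficient = 1

I ≈ (0.833333/2) × -3.963794 = -1.651581
Exact value: -1.754297
Error: 0.102717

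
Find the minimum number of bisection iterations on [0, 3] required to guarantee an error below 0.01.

We need (b-a)/2^n ≤ 0.01
(3 - 0)/2^n ≤ 0.01
3/2^n ≤ 0.01
2^n ≥ 300
n ≥ log₂(300) = 8.23
n ≥ 9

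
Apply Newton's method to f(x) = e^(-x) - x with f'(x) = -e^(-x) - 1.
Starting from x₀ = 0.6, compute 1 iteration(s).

f(x) = e^(-x) - x
f'(x) = -e^(-x) - 1
x₀ = 0.6

Newton-Raphson formula: x_{n+1} = x_n - f(x_n)/f'(x_n)

Iteration 1:
  f(0.600000) = -0.051188
  f'(0.600000) = -1.548812
  x_1 = 0.600000 - (-0.051188)/(-1.548812) = 0.566950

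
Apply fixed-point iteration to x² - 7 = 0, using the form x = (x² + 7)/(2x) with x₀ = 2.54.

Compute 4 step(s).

Equation: x² - 7 = 0
Fixed-point form: x = (x² + 7)/(2x)
x₀ = 2.54

x_1 = g(2.540000) = 2.647953
x_2 = g(2.647953) = 2.645752
x_3 = g(2.645752) = 2.645751
x_4 = g(2.645751) = 2.645751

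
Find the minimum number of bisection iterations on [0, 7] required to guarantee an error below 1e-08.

We need (b-a)/2^n ≤ 1e-08
(7 - 0)/2^n ≤ 1e-08
7/2^n ≤ 1e-08
2^n ≥ 700000000
n ≥ log₂(700000000) = 29.38
n ≥ 30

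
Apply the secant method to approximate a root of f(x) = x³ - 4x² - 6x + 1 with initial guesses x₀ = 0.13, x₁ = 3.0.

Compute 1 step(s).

f(x) = x³ - 4x² - 6x + 1
x₀ = 0.13, x₁ = 3.0

Secant formula: x_{n+1} = x_n - f(x_n)(x_n - x_{n-1})/(f(x_n) - f(x_{n-1}))

Iteration 1:
  f(0.130000) = 0.154597
  f(3.000000) = -26.000000
  x_2 = 3.000000 - (-26.000000)×(3.000000 - 0.130000)/(-26.000000 - 0.154597)
       = 0.146964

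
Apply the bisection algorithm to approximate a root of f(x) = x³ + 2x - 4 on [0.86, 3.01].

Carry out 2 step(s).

f(x) = x³ + 2x - 4
Initial interval: [0.86, 3.01]

Iteration 1:
  c_1 = (0.860000 + 3.010000)/2 = 1.935000
  f(c_1) = f(1.935000) = 7.115075
  f(a) × f(c) < 0, new interval: [0.860000, 1.935000]
Iteration 2:
  c_2 = (0.860000 + 1.935000)/2 = 1.397500
  f(c_2) = f(1.397500) = 1.524326
  f(a) × f(c) < 0, new interval: [0.860000, 1.397500]

After 2 iteration(s), the approximation is c_2 = 1.397500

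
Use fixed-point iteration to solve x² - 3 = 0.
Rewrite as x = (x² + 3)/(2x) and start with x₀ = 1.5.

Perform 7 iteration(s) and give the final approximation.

Equation: x² - 3 = 0
Fixed-point form: x = (x² + 3)/(2x)
x₀ = 1.5

x_1 = g(1.500000) = 1.750000
x_2 = g(1.750000) = 1.732143
x_3 = g(1.732143) = 1.732051
x_4 = g(1.732051) = 1.732051
x_5 = g(1.732051) = 1.732051
x_6 = g(1.732051) = 1.732051
x_7 = g(1.732051) = 1.732051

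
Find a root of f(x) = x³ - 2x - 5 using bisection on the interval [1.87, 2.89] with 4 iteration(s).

f(x) = x³ - 2x - 5
Initial interval: [1.87, 2.89]

Iteration 1:
  c_1 = (1.870000 + 2.890000)/2 = 2.380000
  f(c_1) = f(2.380000) = 3.721272
  f(a) × f(c) < 0, new interval: [1.870000, 2.380000]
Iteration 2:
  c_2 = (1.870000 + 2.380000)/2 = 2.125000
  f(c_2) = f(2.125000) = 0.345703
  f(a) × f(c) < 0, new interval: [1.870000, 2.125000]
Iteration 3:
  c_3 = (1.870000 + 2.125000)/2 = 1.997500
  f(c_3) = f(1.997500) = -1.024963
  f(a) × f(c) ≥ 0, new interval: [1.997500, 2.125000]
Iteration 4:
  c_4 = (1.997500 + 2.125000)/2 = 2.061250
  f(c_4) = f(2.061250) = -0.364761
  f(a) × f(c) ≥ 0, new interval: [2.061250, 2.125000]

After 4 iteration(s), the approximation is c_4 = 2.061250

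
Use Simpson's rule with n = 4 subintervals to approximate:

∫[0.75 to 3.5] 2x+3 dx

f(x) = 2x+3
a = 0.75, b = 3.5, n = 4
h = (b - a)/n = 0.687500

Simpson's rule: (h/3)[f(x₀) + 4f(x₁) + 2f(x₂) + ... + f(xₙ)]

x_0 = 0.7500, f(x_0) = 4.500000, coefficient = 1
x_1 = 1.4375, f(x_1) = 5.875000, coefficient = 4
x_2 = 2.1250, f(x_2) = 7.250000, coefficient = 2
x_3 = 2.8125, f(x_3) = 8.625000, coefficient = 4
x_4 = 3.5000, f(x_4) = 10.000000, coefficient = 1

I ≈ (0.687500/3) × 87.000000 = 19.937500
Exact value: 19.937500
Error: 0.000000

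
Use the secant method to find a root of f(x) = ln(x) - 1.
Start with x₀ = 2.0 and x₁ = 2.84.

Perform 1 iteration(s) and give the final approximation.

f(x) = ln(x) - 1
x₀ = 2.0, x₁ = 2.84

Secant formula: x_{n+1} = x_n - f(x_n)(x_n - x_{n-1})/(f(x_n) - f(x_{n-1}))

Iteration 1:
  f(2.000000) = -0.306853
  f(2.840000) = 0.043804
  x_2 = 2.840000 - 0.043804×(2.840000 - 2.000000)/(0.043804 - (-0.306853))
       = 2.735067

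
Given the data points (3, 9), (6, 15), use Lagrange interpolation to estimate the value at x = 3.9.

Lagrange interpolation formula:
P(x) = Σ yᵢ × Lᵢ(x)
where Lᵢ(x) = Π_{j≠i} (x - xⱼ)/(xᵢ - xⱼ)

L_0(3.9) = (3.9 - 6)/(3 - 6) = 0.700000
L_1(3.9) = (3.9 - 3)/(6 - 3) = 0.300000

P(3.9) = 9×L_0(3.9) + 15×L_1(3.9)
P(3.9) = 10.800000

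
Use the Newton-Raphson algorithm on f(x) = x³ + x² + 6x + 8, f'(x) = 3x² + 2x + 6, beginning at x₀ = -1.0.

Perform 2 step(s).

f(x) = x³ + x² + 6x + 8
f'(x) = 3x² + 2x + 6
x₀ = -1.0

Newton-Raphson formula: x_{n+1} = x_n - f(x_n)/f'(x_n)

Iteration 1:
  f(-1.000000) = 2.000000
  f'(-1.000000) = 7.000000
  x_1 = -1.000000 - 2.000000/7.000000 = -1.285714
Iteration 2:
  f(-1.285714) = -0.186589
  f'(-1.285714) = 8.387755
  x_2 = -1.285714 - (-0.186589)/8.387755 = -1.263469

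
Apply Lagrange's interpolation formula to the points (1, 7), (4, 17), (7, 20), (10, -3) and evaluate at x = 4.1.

Lagrange interpolation formula:
P(x) = Σ yᵢ × Lᵢ(x)
where Lᵢ(x) = Π_{j≠i} (x - xⱼ)/(xᵢ - xⱼ)

L_0(4.1) = (4.1 - 4)/(1 - 4) × (4.1 - 7)/(1 - 7) × (4.1 - 10)/(1 - 10) = -0.010562
L_1(4.1) = (4.1 - 1)/(4 - 1) × (4.1 - 7)/(4 - 7) × (4.1 - 10)/(4 - 10) = 0.982241
L_2(4.1) = (4.1 - 1)/(7 - 1) × (4.1 - 4)/(7 - 4) × (4.1 - 10)/(7 - 10) = 0.033870
L_3(4.1) = (4.1 - 1)/(10 - 1) × (4.1 - 4)/(10 - 4) × (4.1 - 7)/(10 - 7) = -0.005549

P(4.1) = 7×L_0(4.1) + 17×L_1(4.1) + 20×L_2(4.1) + (-3)×L_3(4.1)
P(4.1) = 17.318216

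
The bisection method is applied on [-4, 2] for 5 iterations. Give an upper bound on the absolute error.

Bisection error bound: |error| ≤ (b-a)/2^n
|error| ≤ (2 - (-4))/2^5 = 6/2^5
|error| ≤ 0.1875000000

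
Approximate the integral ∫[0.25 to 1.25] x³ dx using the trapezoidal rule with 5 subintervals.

f(x) = x³
a = 0.25, b = 1.25, n = 5
h = (b - a)/n = 0.200000

Trapezoidal rule: (h/2)[f(x₀) + 2f(x₁) + 2f(x₂) + ... + f(xₙ)]

x_0 = 0.2500, f(x_0) = 0.015625, coefficient = 1
x_1 = 0.4500, f(x_1) = 0.091125, coefficient = 2
x_2 = 0.6500, f(x_2) = 0.274625, coefficient = 2
x_3 = 0.8500, f(x_3) = 0.614125, coefficient = 2
x_4 = 1.0500, f(x_4) = 1.157625, coefficient = 2
x_5 = 1.2500, f(x_5) = 1.953125, coefficient = 1

I ≈ (0.200000/2) × 6.243750 = 0.624375
Exact value: 0.609375
Error: 0.015000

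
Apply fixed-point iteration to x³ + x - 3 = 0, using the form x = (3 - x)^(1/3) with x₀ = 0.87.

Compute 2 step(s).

Equation: x³ + x - 3 = 0
Fixed-point form: x = (3 - x)^(1/3)
x₀ = 0.87

x_1 = g(0.870000) = 1.286648
x_2 = g(1.286648) = 1.196600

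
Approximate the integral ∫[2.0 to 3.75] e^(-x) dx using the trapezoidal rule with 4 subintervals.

f(x) = e^(-x)
a = 2.0, b = 3.75, n = 4
h = (b - a)/n = 0.437500

Trapezoidal rule: (h/2)[f(x₀) + 2f(x₁) + 2f(x₂) + ... + f(xₙ)]

x_0 = 2.0000, f(x_0) = 0.135335, coefficient = 1
x_1 = 2.4375, f(x_1) = 0.087379, coefficient = 2
x_2 = 2.8750, f(x_2) = 0.056416, coefficient = 2
x_3 = 3.3125, f(x_3) = 0.036425, coefficient = 2
x_4 = 3.7500, f(x_4) = 0.023518, coefficient = 1

I ≈ (0.437500/2) × 0.519293 = 0.113595
Exact value: 0.111818
Error: 0.001778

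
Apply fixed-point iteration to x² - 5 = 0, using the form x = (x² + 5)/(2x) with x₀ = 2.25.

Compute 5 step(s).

Equation: x² - 5 = 0
Fixed-point form: x = (x² + 5)/(2x)
x₀ = 2.25

x_1 = g(2.250000) = 2.236111
x_2 = g(2.236111) = 2.236068
x_3 = g(2.236068) = 2.236068
x_4 = g(2.236068) = 2.236068
x_5 = g(2.236068) = 2.236068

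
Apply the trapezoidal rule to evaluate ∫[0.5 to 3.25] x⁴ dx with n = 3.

f(x) = x⁴
a = 0.5, b = 3.25, n = 3
h = (b - a)/n = 0.916667

Trapezoidal rule: (h/2)[f(x₀) + 2f(x₁) + 2f(x₂) + ... + f(xₙ)]

x_0 = 0.5000, f(x_0) = 0.062500, coefficient = 1
x_1 = 1.4167, f(x_1) = 4.027826, coefficient = 2
x_2 = 2.3333, f(x_2) = 29.641975, coefficient = 2
x_3 = 3.2500, f(x_3) = 111.566406, coefficient = 1

I ≈ (0.916667/2) × 178.968509 = 82.027233
Exact value: 72.511914
Error: 9.515319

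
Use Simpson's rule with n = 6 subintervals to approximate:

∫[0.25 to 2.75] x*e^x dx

f(x) = x*e^x
a = 0.25, b = 2.75, n = 6
h = (b - a)/n = 0.416667

Simpson's rule: (h/3)[f(x₀) + 4f(x₁) + 2f(x₂) + ... + f(xₙ)]

x_0 = 0.2500, f(x_0) = 0.321006, coefficient = 1
x_1 = 0.6667, f(x_1) = 1.298489, coefficient = 4
x_2 = 1.0833, f(x_2) = 3.200721, coefficient = 2
x_3 = 1.5000, f(x_3) = 6.722534, coefficient = 4
x_4 = 1.9167, f(x_4) = 13.029998, coefficient = 2
x_5 = 2.3333, f(x_5) = 24.061937, coefficient = 4
x_6 = 2.7500, f(x_6) = 43.017238, coefficient = 1

I ≈ (0.416667/3) × 204.131519 = 28.351600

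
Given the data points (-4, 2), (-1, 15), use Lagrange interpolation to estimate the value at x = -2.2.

Lagrange interpolation formula:
P(x) = Σ yᵢ × Lᵢ(x)
where Lᵢ(x) = Π_{j≠i} (x - xⱼ)/(xᵢ - xⱼ)

L_0(-2.2) = (-2.2 - (-1))/(-4 - (-1)) = 0.400000
L_1(-2.2) = (-2.2 - (-4))/(-1 - (-4)) = 0.600000

P(-2.2) = 2×L_0(-2.2) + 15×L_1(-2.2)
P(-2.2) = 9.800000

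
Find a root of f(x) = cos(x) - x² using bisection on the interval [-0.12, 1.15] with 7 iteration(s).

f(x) = cos(x) - x²
Initial interval: [-0.12, 1.15]

Iteration 1:
  c_1 = (-0.120000 + 1.150000)/2 = 0.515000
  f(c_1) = f(0.515000) = 0.605068
  f(a) × f(c) ≥ 0, new interval: [0.515000, 1.150000]
Iteration 2:
  c_2 = (0.515000 + 1.150000)/2 = 0.832500
  f(c_2) = f(0.832500) = -0.020027
  f(a) × f(c) < 0, new interval: [0.515000, 0.832500]
Iteration 3:
  c_3 = (0.515000 + 0.832500)/2 = 0.673750
  f(c_3) = f(0.673750) = 0.327548
  f(a) × f(c) ≥ 0, new interval: [0.673750, 0.832500]
Iteration 4:
  c_4 = (0.673750 + 0.832500)/2 = 0.753125
  f(c_4) = f(0.753125) = 0.162358
  f(a) × f(c) ≥ 0, new interval: [0.753125, 0.832500]
Iteration 5:
  c_5 = (0.753125 + 0.832500)/2 = 0.792812
  f(c_5) = f(0.792812) = 0.073293
  f(a) × f(c) ≥ 0, new interval: [0.792812, 0.832500]
Iteration 6:
  c_6 = (0.792812 + 0.832500)/2 = 0.812656
  f(c_6) = f(0.812656) = 0.027162
  f(a) × f(c) ≥ 0, new interval: [0.812656, 0.832500]
Iteration 7:
  c_7 = (0.812656 + 0.832500)/2 = 0.822578
  f(c_7) = f(0.822578) = 0.003699
  f(a) × f(c) ≥ 0, new interval: [0.822578, 0.832500]

After 7 iteration(s), the approximation is c_7 = 0.822578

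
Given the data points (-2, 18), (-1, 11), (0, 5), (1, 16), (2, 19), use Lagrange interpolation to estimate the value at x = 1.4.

Lagrange interpolation formula:
P(x) = Σ yᵢ × Lᵢ(x)
where Lᵢ(x) = Π_{j≠i} (x - xⱼ)/(xᵢ - xⱼ)

L_0(1.4) = (1.4 - (-1))/(-2 - (-1)) × (1.4 - 0)/(-2 - 0) × (1.4 - 1)/(-2 - 1) × (1.4 - 2)/(-2 - 2) = -0.033600
L_1(1.4) = (1.4 - (-2))/(-1 - (-2)) × (1.4 - 0)/(-1 - 0) × (1.4 - 1)/(-1 - 1) × (1.4 - 2)/(-1 - 2) = 0.190400
L_2(1.4) = (1.4 - (-2))/(0 - (-2)) × (1.4 - (-1))/(0 - (-1)) × (1.4 - 1)/(0 - 1) × (1.4 - 2)/(0 - 2) = -0.489600
L_3(1.4) = (1.4 - (-2))/(1 - (-2)) × (1.4 - (-1))/(1 - (-1)) × (1.4 - 0)/(1 - 0) × (1.4 - 2)/(1 - 2) = 1.142400
L_4(1.4) = (1.4 - (-2))/(2 - (-2)) × (1.4 - (-1))/(2 - (-1)) × (1.4 - 0)/(2 - 0) × (1.4 - 1)/(2 - 1) = 0.190400

P(1.4) = 18×L_0(1.4) + 11×L_1(1.4) + 5×L_2(1.4) + 16×L_3(1.4) + 19×L_4(1.4)
P(1.4) = 20.937600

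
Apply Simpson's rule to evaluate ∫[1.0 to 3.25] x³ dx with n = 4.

f(x) = x³
a = 1.0, b = 3.25, n = 4
h = (b - a)/n = 0.562500

Simpson's rule: (h/3)[f(x₀) + 4f(x₁) + 2f(x₂) + ... + f(xₙ)]

x_0 = 1.0000, f(x_0) = 1.000000, coefficient = 1
x_1 = 1.5625, f(x_1) = 3.814697, coefficient = 4
x_2 = 2.1250, f(x_2) = 9.595703, coefficient = 2
x_3 = 2.6875, f(x_3) = 19.410889, coefficient = 4
x_4 = 3.2500, f(x_4) = 34.328125, coefficient = 1

I ≈ (0.562500/3) × 147.421875 = 27.641602
Exact value: 27.641602
Error: 0.000000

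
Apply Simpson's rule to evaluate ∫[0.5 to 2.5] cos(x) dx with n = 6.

f(x) = cos(x)
a = 0.5, b = 2.5, n = 6
h = (b - a)/n = 0.333333

Simpson's rule: (h/3)[f(x₀) + 4f(x₁) + 2f(x₂) + ... + f(xₙ)]

x_0 = 0.5000, f(x_0) = 0.877583, coefficient = 1
x_1 = 0.8333, f(x_1) = 0.672412, coefficient = 4
x_2 = 1.1667, f(x_2) = 0.393219, coefficient = 2
x_3 = 1.5000, f(x_3) = 0.070737, coefficient = 4
x_4 = 1.8333, f(x_4) = -0.259531, coefficient = 2
x_5 = 2.1667, f(x_5) = -0.561229, coefficient = 4
x_6 = 2.5000, f(x_6) = -0.801144, coefficient = 1

I ≈ (0.333333/3) × 1.071494 = 0.119055
Exact value: 0.119047
Error: 0.000008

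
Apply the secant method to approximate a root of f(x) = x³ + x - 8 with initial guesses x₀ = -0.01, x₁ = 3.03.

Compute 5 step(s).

f(x) = x³ + x - 8
x₀ = -0.01, x₁ = 3.03

Secant formula: x_{n+1} = x_n - f(x_n)(x_n - x_{n-1})/(f(x_n) - f(x_{n-1}))

Iteration 1:
  f(-0.010000) = -8.010001
  f(3.030000) = 22.848127
  x_2 = 3.030000 - 22.848127×(3.030000 - (-0.010000))/(22.848127 - (-8.010001))
       = 0.779108
Iteration 2:
  f(3.030000) = 22.848127
  f(0.779108) = -6.747966
  x_3 = 0.779108 - (-6.747966)×(0.779108 - 3.030000)/(-6.747966 - 22.848127)
       = 1.292316
Iteration 3:
  f(0.779108) = -6.747966
  f(1.292316) = -4.549413
  x_4 = 1.292316 - (-4.549413)×(1.292316 - 0.779108)/(-4.549413 - (-6.747966))
       = 2.354284
Iteration 4:
  f(1.292316) = -4.549413
  f(2.354284) = 7.403268
  x_5 = 2.354284 - 7.403268×(2.354284 - 1.292316)/(7.403268 - (-4.549413))
       = 1.696521
Iteration 5:
  f(2.354284) = 7.403268
  f(1.696521) = -1.420582
  x_6 = 1.696521 - (-1.420582)×(1.696521 - 2.354284)/(-1.420582 - 7.403268)
       = 1.802416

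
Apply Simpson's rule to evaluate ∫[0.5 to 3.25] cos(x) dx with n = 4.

f(x) = cos(x)
a = 0.5, b = 3.25, n = 4
h = (b - a)/n = 0.687500

Simpson's rule: (h/3)[f(x₀) + 4f(x₁) + 2f(x₂) + ... + f(xₙ)]

x_0 = 0.5000, f(x_0) = 0.877583, coefficient = 1
x_1 = 1.1875, f(x_1) = 0.373980, coefficient = 4
x_2 = 1.8750, f(x_2) = -0.299534, coefficient = 2
x_3 = 2.5625, f(x_3) = -0.836960, coefficient = 4
x_4 = 3.2500, f(x_4) = -0.994130, coefficient = 1

I ≈ (0.687500/3) × -2.567534 = -0.588393
Exact value: -0.587621
Error: 0.000772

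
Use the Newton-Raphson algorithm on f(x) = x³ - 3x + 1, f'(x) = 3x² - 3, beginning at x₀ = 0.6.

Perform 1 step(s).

f(x) = x³ - 3x + 1
f'(x) = 3x² - 3
x₀ = 0.6

Newton-Raphson formula: x_{n+1} = x_n - f(x_n)/f'(x_n)

Iteration 1:
  f(0.600000) = -0.584000
  f'(0.600000) = -1.920000
  x_1 = 0.600000 - (-0.584000)/(-1.920000) = 0.295833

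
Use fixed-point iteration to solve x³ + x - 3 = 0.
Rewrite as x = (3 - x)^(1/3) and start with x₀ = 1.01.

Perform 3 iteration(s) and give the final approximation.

Equation: x³ + x - 3 = 0
Fixed-point form: x = (3 - x)^(1/3)
x₀ = 1.01

x_1 = g(1.010000) = 1.257818
x_2 = g(1.257818) = 1.203274
x_3 = g(1.203274) = 1.215702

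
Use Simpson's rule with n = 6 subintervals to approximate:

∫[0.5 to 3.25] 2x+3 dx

f(x) = 2x+3
a = 0.5, b = 3.25, n = 6
h = (b - a)/n = 0.458333

Simpson's rule: (h/3)[f(x₀) + 4f(x₁) + 2f(x₂) + ... + f(xₙ)]

x_0 = 0.5000, f(x_0) = 4.000000, coefficient = 1
x_1 = 0.9583, f(x_1) = 4.916667, coefficient = 4
x_2 = 1.4167, f(x_2) = 5.833333, coefficient = 2
x_3 = 1.8750, f(x_3) = 6.750000, coefficient = 4
x_4 = 2.3333, f(x_4) = 7.666667, coefficient = 2
x_5 = 2.7917, f(x_5) = 8.583333, coefficient = 4
x_6 = 3.2500, f(x_6) = 9.500000, coefficient = 1

I ≈ (0.458333/3) × 121.500000 = 18.562500
Exact value: 18.562500
Error: 0.000000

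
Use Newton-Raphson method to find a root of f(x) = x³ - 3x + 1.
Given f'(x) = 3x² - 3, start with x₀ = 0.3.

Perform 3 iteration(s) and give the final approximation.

f(x) = x³ - 3x + 1
f'(x) = 3x² - 3
x₀ = 0.3

Newton-Raphson formula: x_{n+1} = x_n - f(x_n)/f'(x_n)

Iteration 1:
  f(0.300000) = 0.127000
  f'(0.300000) = -2.730000
  x_1 = 0.300000 - 0.127000/(-2.730000) = 0.346520
Iteration 2:
  f(0.346520) = 0.002048
  f'(0.346520) = -2.639771
  x_2 = 0.346520 - 0.002048/(-2.639771) = 0.347296
Iteration 3:
  f(0.347296) = 0.000001
  f'(0.347296) = -2.638156
  x_3 = 0.347296 - 0.000001/(-2.638156) = 0.347296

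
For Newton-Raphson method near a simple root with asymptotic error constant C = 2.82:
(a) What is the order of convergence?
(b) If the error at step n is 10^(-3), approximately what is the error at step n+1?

(a) Newton-Raphson has quadratic (order 2) convergence near simple roots.
    This means |e_{n+1}| ≈ C|e_n|².

(b) With |e_n| = 10^(-3) and C = 2.82:
    |e_{n+1}| ≈ 2.82 × (10^(-3))² = 2.82 × 10^(-6)

(a) 2 (quadratic); (b) |e_{n+1}| ≈ 2.820e-06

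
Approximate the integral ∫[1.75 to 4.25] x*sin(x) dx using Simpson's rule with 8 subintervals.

f(x) = x*sin(x)
a = 1.75, b = 4.25, n = 8
h = (b - a)/n = 0.312500

Simpson's rule: (h/3)[f(x₀) + 4f(x₁) + 2f(x₂) + ... + f(xₙ)]

x_0 = 1.7500, f(x_0) = 1.721975, coefficient = 1
x_1 = 2.0625, f(x_1) = 1.818155, coefficient = 4
x_2 = 2.3750, f(x_2) = 1.647502, coefficient = 2
x_3 = 2.6875, f(x_3) = 1.178864, coefficient = 4
x_4 = 3.0000, f(x_4) = 0.423360, coefficient = 2
x_5 = 3.3125, f(x_5) = -0.563379, coefficient = 4
x_6 = 3.6250, f(x_6) = -1.684896, coefficient = 2
x_7 = 3.9375, f(x_7) = -2.813339, coefficient = 4
x_8 = 4.2500, f(x_8) = -3.803705, coefficient = 1

I ≈ (0.312500/3) × -2.828589 = -0.294645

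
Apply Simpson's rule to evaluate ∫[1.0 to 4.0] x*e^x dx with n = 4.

f(x) = x*e^x
a = 1.0, b = 4.0, n = 4
h = (b - a)/n = 0.750000

Simpson's rule: (h/3)[f(x₀) + 4f(x₁) + 2f(x₂) + ... + f(xₙ)]

x_0 = 1.0000, f(x_0) = 2.718282, coefficient = 1
x_1 = 1.7500, f(x_1) = 10.070555, coefficient = 4
x_2 = 2.5000, f(x_2) = 30.456235, coefficient = 2
x_3 = 3.2500, f(x_3) = 83.818605, coefficient = 4
x_4 = 4.0000, f(x_4) = 218.392600, coefficient = 1

I ≈ (0.750000/3) × 657.579989 = 164.394997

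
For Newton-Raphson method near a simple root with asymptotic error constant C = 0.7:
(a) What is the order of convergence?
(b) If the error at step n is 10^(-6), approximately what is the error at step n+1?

(a) Newton-Raphson has quadratic (order 2) convergence near simple roots.
    This means |e_{n+1}| ≈ C|e_n|².

(b) With |e_n| = 10^(-6) and C = 0.7:
    |e_{n+1}| ≈ 0.7 × (10^(-6))² = 0.7 × 10^(-12)

(a) 2 (quadratic); (b) |e_{n+1}| ≈ 7.000e-13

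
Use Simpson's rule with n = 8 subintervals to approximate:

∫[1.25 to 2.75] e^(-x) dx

f(x) = e^(-x)
a = 1.25, b = 2.75, n = 8
h = (b - a)/n = 0.187500

Simpson's rule: (h/3)[f(x₀) + 4f(x₁) + 2f(x₂) + ... + f(xₙ)]

x_0 = 1.2500, f(x_0) = 0.286505, coefficient = 1
x_1 = 1.4375, f(x_1) = 0.237521, coefficient = 4
x_2 = 1.6250, f(x_2) = 0.196912, coefficient = 2
x_3 = 1.8125, f(x_3) = 0.163246, coefficient = 4
x_4 = 2.0000, f(x_4) = 0.135335, coefficient = 2
x_5 = 2.1875, f(x_5) = 0.112197, coefficient = 4
x_6 = 2.3750, f(x_6) = 0.093014, coefficient = 2
x_7 = 2.5625, f(x_7) = 0.077112, coefficient = 4
x_8 = 2.7500, f(x_8) = 0.063928, coefficient = 1

I ≈ (0.187500/3) × 3.561255 = 0.222578
Exact value: 0.222577
Error: 0.000002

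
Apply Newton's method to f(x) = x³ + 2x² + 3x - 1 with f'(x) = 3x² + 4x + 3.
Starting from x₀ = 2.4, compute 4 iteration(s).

f(x) = x³ + 2x² + 3x - 1
f'(x) = 3x² + 4x + 3
x₀ = 2.4

Newton-Raphson formula: x_{n+1} = x_n - f(x_n)/f'(x_n)

Iteration 1:
  f(2.400000) = 31.544000
  f'(2.400000) = 29.880000
  x_1 = 2.400000 - 31.544000/29.880000 = 1.344311
Iteration 2:
  f(1.344311) = 9.076673
  f'(1.344311) = 13.798755
  x_2 = 1.344311 - 9.076673/13.798755 = 0.686521
Iteration 3:
  f(0.686521) = 2.325753
  f'(0.686521) = 7.160020
  x_3 = 0.686521 - 2.325753/7.160020 = 0.361696
Iteration 4:
  f(0.361696) = 0.394057
  f'(0.361696) = 4.839259
  x_4 = 0.361696 - 0.394057/4.839259 = 0.280267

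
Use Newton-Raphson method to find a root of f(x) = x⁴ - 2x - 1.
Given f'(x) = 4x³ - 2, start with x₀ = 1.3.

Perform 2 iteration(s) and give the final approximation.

f(x) = x⁴ - 2x - 1
f'(x) = 4x³ - 2
x₀ = 1.3

Newton-Raphson formula: x_{n+1} = x_n - f(x_n)/f'(x_n)

Iteration 1:
  f(1.300000) = -0.743900
  f'(1.300000) = 6.788000
  x_1 = 1.300000 - (-0.743900)/6.788000 = 1.409590
Iteration 2:
  f(1.409590) = 0.128771
  f'(1.409590) = 9.203116
  x_2 = 1.409590 - 0.128771/9.203116 = 1.395598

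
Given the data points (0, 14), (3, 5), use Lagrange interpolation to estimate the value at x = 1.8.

Lagrange interpolation formula:
P(x) = Σ yᵢ × Lᵢ(x)
where Lᵢ(x) = Π_{j≠i} (x - xⱼ)/(xᵢ - xⱼ)

L_0(1.8) = (1.8 - 3)/(0 - 3) = 0.400000
L_1(1.8) = (1.8 - 0)/(3 - 0) = 0.600000

P(1.8) = 14×L_0(1.8) + 5×L_1(1.8)
P(1.8) = 8.600000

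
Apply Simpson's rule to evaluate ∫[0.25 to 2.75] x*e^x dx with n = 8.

f(x) = x*e^x
a = 0.25, b = 2.75, n = 8
h = (b - a)/n = 0.312500

Simpson's rule: (h/3)[f(x₀) + 4f(x₁) + 2f(x₂) + ... + f(xₙ)]

x_0 = 0.2500, f(x_0) = 0.321006, coefficient = 1
x_1 = 0.5625, f(x_1) = 0.987218, coefficient = 4
x_2 = 0.8750, f(x_2) = 2.099016, coefficient = 2
x_3 = 1.1875, f(x_3) = 3.893663, coefficient = 4
x_4 = 1.5000, f(x_4) = 6.722534, coefficient = 2
x_5 = 1.8125, f(x_5) = 11.102909, coefficient = 4
x_6 = 2.1250, f(x_6) = 17.792407, coefficient = 2
x_7 = 2.4375, f(x_7) = 27.895710, coefficient = 4
x_8 = 2.7500, f(x_8) = 43.017238, coefficient = 1

I ≈ (0.312500/3) × 272.084156 = 28.342100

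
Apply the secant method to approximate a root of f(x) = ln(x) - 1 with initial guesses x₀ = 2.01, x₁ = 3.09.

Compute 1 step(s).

f(x) = ln(x) - 1
x₀ = 2.01, x₁ = 3.09

Secant formula: x_{n+1} = x_n - f(x_n)(x_n - x_{n-1})/(f(x_n) - f(x_{n-1}))

Iteration 1:
  f(2.010000) = -0.301865
  f(3.090000) = 0.128171
  x_2 = 3.090000 - 0.128171×(3.090000 - 2.010000)/(0.128171 - (-0.301865))
       = 2.768109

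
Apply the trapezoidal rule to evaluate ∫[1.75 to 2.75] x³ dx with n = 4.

f(x) = x³
a = 1.75, b = 2.75, n = 4
h = (b - a)/n = 0.250000

Trapezoidal rule: (h/2)[f(x₀) + 2f(x₁) + 2f(x₂) + ... + f(xₙ)]

x_0 = 1.7500, f(x_0) = 5.359375, coefficient = 1
x_1 = 2.0000, f(x_1) = 8.000000, coefficient = 2
x_2 = 2.2500, f(x_2) = 11.390625, coefficient = 2
x_3 = 2.5000, f(x_3) = 15.625000, coefficient = 2
x_4 = 2.7500, f(x_4) = 20.796875, coefficient = 1

I ≈ (0.250000/2) × 96.187500 = 12.023438
Exact value: 11.953125
Error: 0.070312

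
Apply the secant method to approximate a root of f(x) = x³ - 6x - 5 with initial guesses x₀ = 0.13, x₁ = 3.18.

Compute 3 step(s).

f(x) = x³ - 6x - 5
x₀ = 0.13, x₁ = 3.18

Secant formula: x_{n+1} = x_n - f(x_n)(x_n - x_{n-1})/(f(x_n) - f(x_{n-1}))

Iteration 1:
  f(0.130000) = -5.777803
  f(3.180000) = 8.077432
  x_2 = 3.180000 - 8.077432×(3.180000 - 0.130000)/(8.077432 - (-5.777803))
       = 1.401887
Iteration 2:
  f(3.180000) = 8.077432
  f(1.401887) = -10.656212
  x_3 = 1.401887 - (-10.656212)×(1.401887 - 3.180000)/(-10.656212 - 8.077432)
       = 2.413327
Iteration 3:
  f(1.401887) = -10.656212
  f(2.413327) = -5.424393
  x_4 = 2.413327 - (-5.424393)×(2.413327 - 1.401887)/(-5.424393 - (-10.656212))
       = 3.461996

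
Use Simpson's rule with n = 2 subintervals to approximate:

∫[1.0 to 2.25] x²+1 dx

f(x) = x²+1
a = 1.0, b = 2.25, n = 2
h = (b - a)/n = 0.625000

Simpson's rule: (h/3)[f(x₀) + 4f(x₁) + 2f(x₂) + ... + f(xₙ)]

x_0 = 1.0000, f(x_0) = 2.000000, coefficient = 1
x_1 = 1.6250, f(x_1) = 3.640625, coefficient = 4
x_2 = 2.2500, f(x_2) = 6.062500, coefficient = 1

I ≈ (0.625000/3) × 22.625000 = 4.713542
Exact value: 4.713542
Error: 0.000000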